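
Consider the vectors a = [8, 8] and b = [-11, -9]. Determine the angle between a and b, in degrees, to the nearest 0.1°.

a · b = 8·(-11) + 8·(-9) = -88 - 72 = -160
|a|² = 64 + 64 = 128,  |a| = √128 ≈ 11.313708
|b|² = 121 + 81 = 202,  |b| = √202 ≈ 14.212670
cos θ = -160 / (11.313708 · 14.212670) ≈ -0.99504
θ = arccos(-0.99504) ≈ 174.3°

174.3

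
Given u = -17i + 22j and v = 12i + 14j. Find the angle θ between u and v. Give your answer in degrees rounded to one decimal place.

78.3

u · v = (-17)·12 + 22·14 = -204 + 308 = 104
|u|² = 289 + 484 = 773,  |u| = √773 ≈ 27.802878
|v|² = 144 + 196 = 340,  |v| = √340 ≈ 18.439089
cos θ = 104 / (27.802878 · 18.439089) ≈ 0.20286
θ = arccos(0.20286) ≈ 78.3°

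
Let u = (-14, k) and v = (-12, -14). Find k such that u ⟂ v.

12

u · v = (-14)·(-12) + k·(-14) = 168 - 14k
Set equal to 0: -14k = -168, so k = 12.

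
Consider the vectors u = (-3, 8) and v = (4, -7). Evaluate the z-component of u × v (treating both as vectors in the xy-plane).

-11

(-3)·(-7) - 8·4 = 21 - 32 = -11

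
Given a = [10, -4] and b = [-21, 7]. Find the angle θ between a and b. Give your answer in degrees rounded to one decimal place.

a · b = 10·(-21) + (-4)·7 = -210 - 28 = -238
|a|² = 100 + 16 = 116,  |a| = √116 ≈ 10.770330
|b|² = 441 + 49 = 490,  |b| = √490 ≈ 22.135944
cos θ = -238 / (10.770330 · 22.135944) ≈ -0.99827
θ = arccos(-0.99827) ≈ 176.6°

176.6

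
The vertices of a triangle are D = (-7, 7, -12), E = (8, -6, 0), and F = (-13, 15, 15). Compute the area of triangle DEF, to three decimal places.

327.529

DE = (15, -13, 12),  DF = (-6, 8, 27)
i: (-13)·27 - 12·8 = -351 - 96 = -447
j: 12·(-6) - 15·27 = -72 - 405 = -477
k: 15·8 - (-13)·(-6) = 120 - 78 = 42
DE × DF = (-447, -477, 42)
|DE × DF| = √429102 ≈ 655.0588
area = ½ · 655.0588 ≈ 327.529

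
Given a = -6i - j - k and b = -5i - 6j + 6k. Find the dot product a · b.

30

a · b = (-6)·(-5) + (-1)·(-6) + (-1)·6 = 30 + 6 - 6 = 30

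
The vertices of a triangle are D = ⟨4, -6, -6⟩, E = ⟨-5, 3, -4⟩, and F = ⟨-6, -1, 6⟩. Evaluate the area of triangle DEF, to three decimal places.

DE = (-9, 9, 2),  DF = (-10, 5, 12)
i: 9·12 - 2·5 = 108 - 10 = 98
j: 2·(-10) - (-9)·12 = -20 - (-108) = 88
k: (-9)·5 - 9·(-10) = -45 - (-90) = 45
DE × DF = (98, 88, 45)
|DE × DF| = √19373 ≈ 139.1869
area = ½ · 139.1869 ≈ 69.593

69.593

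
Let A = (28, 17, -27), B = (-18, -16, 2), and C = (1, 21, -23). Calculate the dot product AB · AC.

1226

AB = B − A = (-46, -33, 29)
AC = C − A = (-27, 4, 4)
AB · AC = (-46)·(-27) + (-33)·4 + 29·4 = 1242 - 132 + 116 = 1226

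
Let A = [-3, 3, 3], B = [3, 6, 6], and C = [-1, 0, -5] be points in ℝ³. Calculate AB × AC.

(-15, 54, -24)

AB = (6, 3, 3)
AC = (2, -3, -8)
i: 3·(-8) - 3·(-3) = -24 - (-9) = -15
j: 3·2 - 6·(-8) = 6 - (-48) = 54
k: 6·(-3) - 3·2 = -18 - 6 = -24
AB × AC = (-15, 54, -24)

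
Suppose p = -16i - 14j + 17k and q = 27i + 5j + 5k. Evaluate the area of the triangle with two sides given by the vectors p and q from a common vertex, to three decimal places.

317.549

i: (-14)·5 - 17·5 = -70 - 85 = -155
j: 17·27 - (-16)·5 = 459 - (-80) = 539
k: (-16)·5 - (-14)·27 = -80 - (-378) = 298
p × q = (-155, 539, 298)
|p × q| = √((-155)² + 539² + 298²) = √403350 ≈ 635.0984
area = ½ · 635.0984 ≈ 317.549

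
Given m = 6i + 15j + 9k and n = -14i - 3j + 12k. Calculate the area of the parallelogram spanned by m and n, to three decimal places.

344.843

i: 15·12 - 9·(-3) = 180 - (-27) = 207
j: 9·(-14) - 6·12 = -126 - 72 = -198
k: 6·(-3) - 15·(-14) = -18 - (-210) = 192
m × n = (207, -198, 192)
|m × n| = √(207² + (-198)² + 192²) = √118917 ≈ 344.8434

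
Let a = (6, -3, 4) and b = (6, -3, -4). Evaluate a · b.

29

a · b = 6·6 + (-3)·(-3) + 4·(-4) = 36 + 9 - 16 = 29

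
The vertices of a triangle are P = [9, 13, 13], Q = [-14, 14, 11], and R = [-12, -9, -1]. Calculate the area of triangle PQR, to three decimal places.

PQ = (-23, 1, -2),  PR = (-21, -22, -14)
i: 1·(-14) - (-2)·(-22) = -14 - 44 = -58
j: (-2)·(-21) - (-23)·(-14) = 42 - 322 = -280
k: (-23)·(-22) - 1·(-21) = 506 - (-21) = 527
PQ × PR = (-58, -280, 527)
|PQ × PR| = √359493 ≈ 599.5774
area = ½ · 599.5774 ≈ 299.789

299.789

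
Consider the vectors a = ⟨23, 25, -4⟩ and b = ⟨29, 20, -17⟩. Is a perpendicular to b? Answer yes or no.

no

a · b = 23·29 + 25·20 + (-4)·(-17) = 667 + 500 + 68 = 1235
Nonzero, so the vectors are not orthogonal.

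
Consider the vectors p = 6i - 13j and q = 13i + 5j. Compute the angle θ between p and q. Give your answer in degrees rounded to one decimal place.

86.3

p · q = 6·13 + (-13)·5 = 78 - 65 = 13
|p|² = 36 + 169 = 205,  |p| = √205 ≈ 14.317821
|q|² = 169 + 25 = 194,  |q| = √194 ≈ 13.928388
cos θ = 13 / (14.317821 · 13.928388) ≈ 0.06519
θ = arccos(0.06519) ≈ 86.3°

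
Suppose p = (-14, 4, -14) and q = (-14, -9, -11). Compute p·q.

314

p · q = (-14)·(-14) + 4·(-9) + (-14)·(-11) = 196 - 36 + 154 = 314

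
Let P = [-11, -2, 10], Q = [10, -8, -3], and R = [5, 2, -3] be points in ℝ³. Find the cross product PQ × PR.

PQ = (21, -6, -13)
PR = (16, 4, -13)
i: (-6)·(-13) - (-13)·4 = 78 - (-52) = 130
j: (-13)·16 - 21·(-13) = -208 - (-273) = 65
k: 21·4 - (-6)·16 = 84 - (-96) = 180
PQ × PR = (130, 65, 180)

(130, 65, 180)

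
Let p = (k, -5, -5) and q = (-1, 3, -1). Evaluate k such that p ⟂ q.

-10

p · q = k·(-1) + (-5)·3 + (-5)·(-1) = -10 - 1k
Set equal to 0: -1k = 10, so k = -10.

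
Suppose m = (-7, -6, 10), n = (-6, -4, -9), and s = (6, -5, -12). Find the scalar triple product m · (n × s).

n × s:
i: (-4)·(-12) - (-9)·(-5) = 48 - 45 = 3
j: (-9)·6 - (-6)·(-12) = -54 - 72 = -126
k: (-6)·(-5) - (-4)·6 = 30 - (-24) = 54
n × s = (3, -126, 54)
m · (n × s) = (-7)·3 + (-6)·(-126) + 10·54 = -21 + 756 + 540 = 1275

1275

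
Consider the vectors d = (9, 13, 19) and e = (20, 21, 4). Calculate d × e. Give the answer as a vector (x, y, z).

i: 13·4 - 19·21 = 52 - 399 = -347
j: 19·20 - 9·4 = 380 - 36 = 344
k: 9·21 - 13·20 = 189 - 260 = -71
d × e = (-347, 344, -71)

(-347, 344, -71)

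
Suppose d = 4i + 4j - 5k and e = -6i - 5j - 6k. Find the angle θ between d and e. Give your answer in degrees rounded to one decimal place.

100.9

d · e = 4·(-6) + 4·(-5) + (-5)·(-6) = -24 - 20 + 30 = -14
|d|² = 16 + 16 + 25 = 57,  |d| = √57 ≈ 7.549834
|e|² = 36 + 25 + 36 = 97,  |e| = √97 ≈ 9.848858
cos θ = -14 / (7.549834 · 9.848858) ≈ -0.18828
θ = arccos(-0.18828) ≈ 100.9°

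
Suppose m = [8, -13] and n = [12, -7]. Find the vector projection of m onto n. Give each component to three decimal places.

(11.627, -6.782)

m · n = 8·12 + (-13)·(-7) = 96 + 91 = 187
|n|² = 144 + 49 = 193
proj_n m = (187/193) · (12, -7) ≈ (11.627, -6.782)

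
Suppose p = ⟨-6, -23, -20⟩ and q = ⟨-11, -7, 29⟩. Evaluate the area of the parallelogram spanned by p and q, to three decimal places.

922.500

i: (-23)·29 - (-20)·(-7) = -667 - 140 = -807
j: (-20)·(-11) - (-6)·29 = 220 - (-174) = 394
k: (-6)·(-7) - (-23)·(-11) = 42 - 253 = -211
p × q = (-807, 394, -211)
|p × q| = √((-807)² + 394² + (-211)²) = √851006 ≈ 922.4999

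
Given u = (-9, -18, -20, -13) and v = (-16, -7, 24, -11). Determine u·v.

u · v = (-9)·(-16) + (-18)·(-7) + (-20)·24 + (-13)·(-11) = 144 + 126 - 480 + 143 = -67

-67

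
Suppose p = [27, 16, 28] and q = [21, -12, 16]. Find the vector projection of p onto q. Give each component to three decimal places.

(20.551, -11.743, 15.658)

p · q = 27·21 + 16·(-12) + 28·16 = 567 - 192 + 448 = 823
|q|² = 441 + 144 + 256 = 841
proj_q p = (823/841) · (21, -12, 16) ≈ (20.551, -11.743, 15.658)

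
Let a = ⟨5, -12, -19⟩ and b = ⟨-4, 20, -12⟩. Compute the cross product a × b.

(524, 136, 52)

i: (-12)·(-12) - (-19)·20 = 144 - (-380) = 524
j: (-19)·(-4) - 5·(-12) = 76 - (-60) = 136
k: 5·20 - (-12)·(-4) = 100 - 48 = 52
a × b = (524, 136, 52)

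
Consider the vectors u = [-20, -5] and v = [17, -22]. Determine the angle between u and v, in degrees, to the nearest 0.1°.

u · v = (-20)·17 + (-5)·(-22) = -340 + 110 = -230
|u|² = 400 + 25 = 425,  |u| = √425 ≈ 20.615528
|v|² = 289 + 484 = 773,  |v| = √773 ≈ 27.802878
cos θ = -230 / (20.615528 · 27.802878) ≈ -0.40128
θ = arccos(-0.40128) ≈ 113.7°

113.7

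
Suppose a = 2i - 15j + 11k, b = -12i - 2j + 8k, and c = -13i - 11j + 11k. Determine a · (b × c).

b × c:
i: (-2)·11 - 8·(-11) = -22 - (-88) = 66
j: 8·(-13) - (-12)·11 = -104 - (-132) = 28
k: (-12)·(-11) - (-2)·(-13) = 132 - 26 = 106
b × c = (66, 28, 106)
a · (b × c) = 2·66 + (-15)·28 + 11·106 = 132 - 420 + 1166 = 878

878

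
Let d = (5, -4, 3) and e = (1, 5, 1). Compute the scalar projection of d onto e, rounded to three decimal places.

d · e = 5·1 + (-4)·5 + 3·1 = 5 - 20 + 3 = -12
|e| = √(1 + 25 + 1) = √27 ≈ 5.1962
comp_e d = -12 / √27 ≈ -2.309

-2.309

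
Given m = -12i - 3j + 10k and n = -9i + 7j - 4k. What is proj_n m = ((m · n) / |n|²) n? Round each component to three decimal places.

(-2.897, 2.253, -1.288)

m · n = (-12)·(-9) + (-3)·7 + 10·(-4) = 108 - 21 - 40 = 47
|n|² = 81 + 49 + 16 = 146
proj_n m = (47/146) · (-9, 7, -4) ≈ (-2.897, 2.253, -1.288)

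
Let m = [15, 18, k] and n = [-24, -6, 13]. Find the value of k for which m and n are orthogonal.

m · n = 15·(-24) + 18·(-6) + k·13 = -468 + 13k
Set equal to 0: 13k = 468, so k = 36.

36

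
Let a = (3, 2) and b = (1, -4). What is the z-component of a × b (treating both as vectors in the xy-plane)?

-14

3·(-4) - 2·1 = -12 - 2 = -14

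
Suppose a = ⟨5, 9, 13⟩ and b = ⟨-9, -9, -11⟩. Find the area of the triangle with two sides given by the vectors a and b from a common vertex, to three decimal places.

i: 9·(-11) - 13·(-9) = -99 - (-117) = 18
j: 13·(-9) - 5·(-11) = -117 - (-55) = -62
k: 5·(-9) - 9·(-9) = -45 - (-81) = 36
a × b = (18, -62, 36)
|a × b| = √(18² + (-62)² + 36²) = √5464 ≈ 73.9189
area = ½ · 73.9189 ≈ 36.959

36.959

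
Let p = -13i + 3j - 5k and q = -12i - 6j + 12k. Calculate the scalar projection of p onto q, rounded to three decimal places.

4.333

p · q = (-13)·(-12) + 3·(-6) + (-5)·12 = 156 - 18 - 60 = 78
|q| = √(144 + 36 + 144) = √324 ≈ 18.0000
comp_q p = 78 / √324 ≈ 4.333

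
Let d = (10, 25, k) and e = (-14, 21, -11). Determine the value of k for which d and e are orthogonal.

d · e = 10·(-14) + 25·21 + k·(-11) = 385 - 11k
Set equal to 0: -11k = -385, so k = 35.

35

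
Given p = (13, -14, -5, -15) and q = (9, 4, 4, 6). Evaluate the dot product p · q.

-49

p · q = 13·9 + (-14)·4 + (-5)·4 + (-15)·6 = 117 - 56 - 20 - 90 = -49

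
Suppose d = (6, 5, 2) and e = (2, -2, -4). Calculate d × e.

i: 5·(-4) - 2·(-2) = -20 - (-4) = -16
j: 2·2 - 6·(-4) = 4 - (-24) = 28
k: 6·(-2) - 5·2 = -12 - 10 = -22
d × e = (-16, 28, -22)

(-16, 28, -22)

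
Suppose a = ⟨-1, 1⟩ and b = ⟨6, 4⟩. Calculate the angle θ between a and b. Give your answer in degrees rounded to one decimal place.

a · b = (-1)·6 + 1·4 = -6 + 4 = -2
|a|² = 1 + 1 = 2,  |a| = √2 ≈ 1.414214
|b|² = 36 + 16 = 52,  |b| = √52 ≈ 7.211103
cos θ = -2 / (1.414214 · 7.211103) ≈ -0.19612
θ = arccos(-0.19612) ≈ 101.3°

101.3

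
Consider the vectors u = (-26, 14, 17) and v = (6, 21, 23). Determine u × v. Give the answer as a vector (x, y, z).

(-35, 700, -630)

i: 14·23 - 17·21 = 322 - 357 = -35
j: 17·6 - (-26)·23 = 102 - (-598) = 700
k: (-26)·21 - 14·6 = -546 - 84 = -630
u × v = (-35, 700, -630)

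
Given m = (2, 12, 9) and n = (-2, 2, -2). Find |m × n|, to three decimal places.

i: 12·(-2) - 9·2 = -24 - 18 = -42
j: 9·(-2) - 2·(-2) = -18 - (-4) = -14
k: 2·2 - 12·(-2) = 4 - (-24) = 28
m × n = (-42, -14, 28)
|m × n| = √((-42)² + (-14)² + 28²) = √2744 ≈ 52.3832

52.383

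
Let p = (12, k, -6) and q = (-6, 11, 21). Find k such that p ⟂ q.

18

p · q = 12·(-6) + k·11 + (-6)·21 = -198 + 11k
Set equal to 0: 11k = 198, so k = 18.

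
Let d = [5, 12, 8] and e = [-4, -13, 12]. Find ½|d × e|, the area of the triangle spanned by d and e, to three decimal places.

132.530

i: 12·12 - 8·(-13) = 144 - (-104) = 248
j: 8·(-4) - 5·12 = -32 - 60 = -92
k: 5·(-13) - 12·(-4) = -65 - (-48) = -17
d × e = (248, -92, -17)
|d × e| = √(248² + (-92)² + (-17)²) = √70257 ≈ 265.0604
area = ½ · 265.0604 ≈ 132.530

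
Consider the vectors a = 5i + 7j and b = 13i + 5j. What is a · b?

100

a · b = 5·13 + 7·5 = 65 + 35 = 100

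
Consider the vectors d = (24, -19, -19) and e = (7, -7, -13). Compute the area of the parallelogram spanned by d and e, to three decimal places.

i: (-19)·(-13) - (-19)·(-7) = 247 - 133 = 114
j: (-19)·7 - 24·(-13) = -133 - (-312) = 179
k: 24·(-7) - (-19)·7 = -168 - (-133) = -35
d × e = (114, 179, -35)
|d × e| = √(114² + 179² + (-35)²) = √46262 ≈ 215.0860

215.086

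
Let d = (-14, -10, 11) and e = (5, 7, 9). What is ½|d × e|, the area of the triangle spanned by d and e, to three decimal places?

125.453

i: (-10)·9 - 11·7 = -90 - 77 = -167
j: 11·5 - (-14)·9 = 55 - (-126) = 181
k: (-14)·7 - (-10)·5 = -98 - (-50) = -48
d × e = (-167, 181, -48)
|d × e| = √((-167)² + 181² + (-48)²) = √62954 ≈ 250.9064
area = ½ · 250.9064 ≈ 125.453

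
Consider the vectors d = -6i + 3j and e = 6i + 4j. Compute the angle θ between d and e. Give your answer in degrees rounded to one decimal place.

119.7

d · e = (-6)·6 + 3·4 = -36 + 12 = -24
|d|² = 36 + 9 = 45,  |d| = √45 ≈ 6.708204
|e|² = 36 + 16 = 52,  |e| = √52 ≈ 7.211103
cos θ = -24 / (6.708204 · 7.211103) ≈ -0.49614
θ = arccos(-0.49614) ≈ 119.7°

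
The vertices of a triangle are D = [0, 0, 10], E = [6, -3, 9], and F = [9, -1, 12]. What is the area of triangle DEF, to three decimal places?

15.256

DE = (6, -3, -1),  DF = (9, -1, 2)
i: (-3)·2 - (-1)·(-1) = -6 - 1 = -7
j: (-1)·9 - 6·2 = -9 - 12 = -21
k: 6·(-1) - (-3)·9 = -6 - (-27) = 21
DE × DF = (-7, -21, 21)
|DE × DF| = √931 ≈ 30.5123
area = ½ · 30.5123 ≈ 15.256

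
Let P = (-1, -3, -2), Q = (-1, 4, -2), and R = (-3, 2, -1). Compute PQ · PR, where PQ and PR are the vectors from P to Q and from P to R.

35

PQ = Q − P = (0, 7, 0)
PR = R − P = (-2, 5, 1)
PQ · PR = 0·(-2) + 7·5 + 0·1 = 0 + 35 + 0 = 35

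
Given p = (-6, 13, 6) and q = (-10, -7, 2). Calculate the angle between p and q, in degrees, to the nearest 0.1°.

p · q = (-6)·(-10) + 13·(-7) + 6·2 = 60 - 91 + 12 = -19
|p|² = 36 + 169 + 36 = 241,  |p| = √241 ≈ 15.524175
|q|² = 100 + 49 + 4 = 153,  |q| = √153 ≈ 12.369317
cos θ = -19 / (15.524175 · 12.369317) ≈ -0.09895
θ = arccos(-0.09895) ≈ 95.7°

95.7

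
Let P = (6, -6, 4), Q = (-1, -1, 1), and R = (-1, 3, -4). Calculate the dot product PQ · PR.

PQ = Q − P = (-7, 5, -3)
PR = R − P = (-7, 9, -8)
PQ · PR = (-7)·(-7) + 5·9 + (-3)·(-8) = 49 + 45 + 24 = 118

118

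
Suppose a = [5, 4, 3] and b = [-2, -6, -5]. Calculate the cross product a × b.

(-2, 19, -22)

i: 4·(-5) - 3·(-6) = -20 - (-18) = -2
j: 3·(-2) - 5·(-5) = -6 - (-25) = 19
k: 5·(-6) - 4·(-2) = -30 - (-8) = -22
a × b = (-2, 19, -22)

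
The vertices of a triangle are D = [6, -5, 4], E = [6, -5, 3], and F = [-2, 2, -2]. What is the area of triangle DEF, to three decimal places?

5.315

DE = (0, 0, -1),  DF = (-8, 7, -6)
i: 0·(-6) - (-1)·7 = 0 - (-7) = 7
j: (-1)·(-8) - 0·(-6) = 8 - 0 = 8
k: 0·7 - 0·(-8) = 0 - 0 = 0
DE × DF = (7, 8, 0)
|DE × DF| = √113 ≈ 10.6301
area = ½ · 10.6301 ≈ 5.315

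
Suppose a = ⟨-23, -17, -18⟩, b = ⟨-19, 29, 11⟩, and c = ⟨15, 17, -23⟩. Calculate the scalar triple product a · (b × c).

b × c:
i: 29·(-23) - 11·17 = -667 - 187 = -854
j: 11·15 - (-19)·(-23) = 165 - 437 = -272
k: (-19)·17 - 29·15 = -323 - 435 = -758
b × c = (-854, -272, -758)
a · (b × c) = (-23)·(-854) + (-17)·(-272) + (-18)·(-758) = 19642 + 4624 + 13644 = 37910

37910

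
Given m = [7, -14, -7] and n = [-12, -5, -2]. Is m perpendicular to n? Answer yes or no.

yes

m · n = 7·(-12) + (-14)·(-5) + (-7)·(-2) = -84 + 70 + 14 = 0
Zero, so the vectors are orthogonal.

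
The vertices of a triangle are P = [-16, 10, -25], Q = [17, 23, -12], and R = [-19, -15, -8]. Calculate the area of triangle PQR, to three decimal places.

PQ = (33, 13, 13),  PR = (-3, -25, 17)
i: 13·17 - 13·(-25) = 221 - (-325) = 546
j: 13·(-3) - 33·17 = -39 - 561 = -600
k: 33·(-25) - 13·(-3) = -825 - (-39) = -786
PQ × PR = (546, -600, -786)
|PQ × PR| = √1275912 ≈ 1129.5627
area = ½ · 1129.5627 ≈ 564.781

564.781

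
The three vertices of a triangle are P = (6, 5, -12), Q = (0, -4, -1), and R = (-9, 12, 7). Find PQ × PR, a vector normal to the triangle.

(-248, -51, -177)

PQ = (-6, -9, 11)
PR = (-15, 7, 19)
i: (-9)·19 - 11·7 = -171 - 77 = -248
j: 11·(-15) - (-6)·19 = -165 - (-114) = -51
k: (-6)·7 - (-9)·(-15) = -42 - 135 = -177
PQ × PR = (-248, -51, -177)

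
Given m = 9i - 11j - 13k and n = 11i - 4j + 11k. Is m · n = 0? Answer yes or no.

m · n = 9·11 + (-11)·(-4) + (-13)·11 = 99 + 44 - 143 = 0
Zero, so the vectors are orthogonal.

yes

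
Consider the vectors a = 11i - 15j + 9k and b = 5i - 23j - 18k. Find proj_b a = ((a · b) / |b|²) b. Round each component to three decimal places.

(1.355, -6.235, -4.879)

a · b = 11·5 + (-15)·(-23) + 9·(-18) = 55 + 345 - 162 = 238
|b|² = 25 + 529 + 324 = 878
proj_b a = (238/878) · (5, -23, -18) ≈ (1.355, -6.235, -4.879)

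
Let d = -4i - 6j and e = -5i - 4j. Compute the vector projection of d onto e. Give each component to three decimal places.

(-5.366, -4.293)

d · e = (-4)·(-5) + (-6)·(-4) = 20 + 24 = 44
|e|² = 25 + 16 = 41
proj_e d = (44/41) · (-5, -4) ≈ (-5.366, -4.293)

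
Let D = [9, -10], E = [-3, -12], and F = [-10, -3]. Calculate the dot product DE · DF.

DE = E − D = (-12, -2)
DF = F − D = (-19, 7)
DE · DF = (-12)·(-19) + (-2)·7 = 228 - 14 = 214

214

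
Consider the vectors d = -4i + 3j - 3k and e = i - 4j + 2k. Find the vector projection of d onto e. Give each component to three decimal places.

(-1.048, 4.190, -2.095)

d · e = (-4)·1 + 3·(-4) + (-3)·2 = -4 - 12 - 6 = -22
|e|² = 1 + 16 + 4 = 21
proj_e d = (-22/21) · (1, -4, 2) ≈ (-1.048, 4.190, -2.095)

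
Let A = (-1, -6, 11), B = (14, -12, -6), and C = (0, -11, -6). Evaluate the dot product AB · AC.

AB = B − A = (15, -6, -17)
AC = C − A = (1, -5, -17)
AB · AC = 15·1 + (-6)·(-5) + (-17)·(-17) = 15 + 30 + 289 = 334

334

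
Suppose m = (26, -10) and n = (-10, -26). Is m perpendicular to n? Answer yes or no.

m · n = 26·(-10) + (-10)·(-26) = -260 + 260 = 0
Zero, so the vectors are orthogonal.

yes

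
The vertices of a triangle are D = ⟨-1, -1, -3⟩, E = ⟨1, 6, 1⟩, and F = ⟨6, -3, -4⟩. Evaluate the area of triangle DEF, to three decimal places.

DE = (2, 7, 4),  DF = (7, -2, -1)
i: 7·(-1) - 4·(-2) = -7 - (-8) = 1
j: 4·7 - 2·(-1) = 28 - (-2) = 30
k: 2·(-2) - 7·7 = -4 - 49 = -53
DE × DF = (1, 30, -53)
|DE × DF| = √3710 ≈ 60.9098
area = ½ · 60.9098 ≈ 30.455

30.455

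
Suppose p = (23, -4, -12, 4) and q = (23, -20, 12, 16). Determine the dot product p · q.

p · q = 23·23 + (-4)·(-20) + (-12)·12 + 4·16 = 529 + 80 - 144 + 64 = 529

529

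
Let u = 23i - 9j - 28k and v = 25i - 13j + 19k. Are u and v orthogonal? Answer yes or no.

no

u · v = 23·25 + (-9)·(-13) + (-28)·19 = 575 + 117 - 532 = 160
Nonzero, so the vectors are not orthogonal.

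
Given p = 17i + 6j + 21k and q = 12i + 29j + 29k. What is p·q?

p · q = 17·12 + 6·29 + 21·29 = 204 + 174 + 609 = 987

987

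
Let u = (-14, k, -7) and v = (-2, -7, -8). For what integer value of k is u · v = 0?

u · v = (-14)·(-2) + k·(-7) + (-7)·(-8) = 84 - 7k
Set equal to 0: -7k = -84, so k = 12.

12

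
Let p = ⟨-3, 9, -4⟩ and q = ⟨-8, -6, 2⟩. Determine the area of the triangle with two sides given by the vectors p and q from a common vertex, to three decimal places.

i: 9·2 - (-4)·(-6) = 18 - 24 = -6
j: (-4)·(-8) - (-3)·2 = 32 - (-6) = 38
k: (-3)·(-6) - 9·(-8) = 18 - (-72) = 90
p × q = (-6, 38, 90)
|p × q| = √((-6)² + 38² + 90²) = √9580 ≈ 97.8775
area = ½ · 97.8775 ≈ 48.939

48.939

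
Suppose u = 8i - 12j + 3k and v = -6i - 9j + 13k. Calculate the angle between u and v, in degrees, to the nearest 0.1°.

66.6

u · v = 8·(-6) + (-12)·(-9) + 3·13 = -48 + 108 + 39 = 99
|u|² = 64 + 144 + 9 = 217,  |u| = √217 ≈ 14.730920
|v|² = 36 + 81 + 169 = 286,  |v| = √286 ≈ 16.911535
cos θ = 99 / (14.730920 · 16.911535) ≈ 0.39739
θ = arccos(0.39739) ≈ 66.6°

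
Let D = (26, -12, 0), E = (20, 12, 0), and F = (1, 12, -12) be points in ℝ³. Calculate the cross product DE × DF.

DE = (-6, 24, 0)
DF = (-25, 24, -12)
i: 24·(-12) - 0·24 = -288 - 0 = -288
j: 0·(-25) - (-6)·(-12) = 0 - 72 = -72
k: (-6)·24 - 24·(-25) = -144 - (-600) = 456
DE × DF = (-288, -72, 456)

(-288, -72, 456)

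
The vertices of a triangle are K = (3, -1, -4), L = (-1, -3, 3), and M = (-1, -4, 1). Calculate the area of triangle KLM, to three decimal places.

KL = (-4, -2, 7),  KM = (-4, -3, 5)
i: (-2)·5 - 7·(-3) = -10 - (-21) = 11
j: 7·(-4) - (-4)·5 = -28 - (-20) = -8
k: (-4)·(-3) - (-2)·(-4) = 12 - 8 = 4
KL × KM = (11, -8, 4)
|KL × KM| = √201 ≈ 14.1774
area = ½ · 14.1774 ≈ 7.089

7.089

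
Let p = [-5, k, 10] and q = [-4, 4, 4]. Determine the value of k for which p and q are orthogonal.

-15

p · q = (-5)·(-4) + k·4 + 10·4 = 60 + 4k
Set equal to 0: 4k = -60, so k = -15.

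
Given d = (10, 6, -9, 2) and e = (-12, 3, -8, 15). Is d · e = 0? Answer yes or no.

d · e = 10·(-12) + 6·3 + (-9)·(-8) + 2·15 = -120 + 18 + 72 + 30 = 0
Zero, so the vectors are orthogonal.

yes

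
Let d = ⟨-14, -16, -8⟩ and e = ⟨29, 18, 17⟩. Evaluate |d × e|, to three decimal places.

i: (-16)·17 - (-8)·18 = -272 - (-144) = -128
j: (-8)·29 - (-14)·17 = -232 - (-238) = 6
k: (-14)·18 - (-16)·29 = -252 - (-464) = 212
d × e = (-128, 6, 212)
|d × e| = √((-128)² + 6² + 212²) = √61364 ≈ 247.7176

247.718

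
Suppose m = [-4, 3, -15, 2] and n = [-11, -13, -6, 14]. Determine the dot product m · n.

123

m · n = (-4)·(-11) + 3·(-13) + (-15)·(-6) + 2·14 = 44 - 39 + 90 + 28 = 123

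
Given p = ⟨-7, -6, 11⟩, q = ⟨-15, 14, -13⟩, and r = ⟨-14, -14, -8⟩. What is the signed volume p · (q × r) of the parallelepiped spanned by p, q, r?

q × r:
i: 14·(-8) - (-13)·(-14) = -112 - 182 = -294
j: (-13)·(-14) - (-15)·(-8) = 182 - 120 = 62
k: (-15)·(-14) - 14·(-14) = 210 - (-196) = 406
q × r = (-294, 62, 406)
p · (q × r) = (-7)·(-294) + (-6)·62 + 11·406 = 2058 - 372 + 4466 = 6152

6152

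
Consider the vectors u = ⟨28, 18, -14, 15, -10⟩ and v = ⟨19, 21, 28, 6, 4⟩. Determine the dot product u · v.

568

u · v = 28·19 + 18·21 + (-14)·28 + 15·6 + (-10)·4 = 532 + 378 - 392 + 90 - 40 = 568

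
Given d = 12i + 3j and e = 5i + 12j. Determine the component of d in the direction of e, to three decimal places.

7.385

d · e = 12·5 + 3·12 = 60 + 36 = 96
|e| = √(25 + 144) = √169 ≈ 13.0000
comp_e d = 96 / √169 ≈ 7.385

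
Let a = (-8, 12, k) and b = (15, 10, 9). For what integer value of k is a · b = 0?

0

a · b = (-8)·15 + 12·10 + k·9 = 0 + 9k
Set equal to 0: 9k = 0, so k = 0.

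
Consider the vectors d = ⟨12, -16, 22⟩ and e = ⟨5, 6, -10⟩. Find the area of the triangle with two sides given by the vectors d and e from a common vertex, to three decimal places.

i: (-16)·(-10) - 22·6 = 160 - 132 = 28
j: 22·5 - 12·(-10) = 110 - (-120) = 230
k: 12·6 - (-16)·5 = 72 - (-80) = 152
d × e = (28, 230, 152)
|d × e| = √(28² + 230² + 152²) = √76788 ≈ 277.1065
area = ½ · 277.1065 ≈ 138.553

138.553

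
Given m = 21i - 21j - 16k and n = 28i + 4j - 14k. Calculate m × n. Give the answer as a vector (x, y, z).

i: (-21)·(-14) - (-16)·4 = 294 - (-64) = 358
j: (-16)·28 - 21·(-14) = -448 - (-294) = -154
k: 21·4 - (-21)·28 = 84 - (-588) = 672
m × n = (358, -154, 672)

(358, -154, 672)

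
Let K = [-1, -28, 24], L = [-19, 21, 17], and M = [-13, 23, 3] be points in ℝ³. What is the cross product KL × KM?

(-672, -294, -330)

KL = (-18, 49, -7)
KM = (-12, 51, -21)
i: 49·(-21) - (-7)·51 = -1029 - (-357) = -672
j: (-7)·(-12) - (-18)·(-21) = 84 - 378 = -294
k: (-18)·51 - 49·(-12) = -918 - (-588) = -330
KL × KM = (-672, -294, -330)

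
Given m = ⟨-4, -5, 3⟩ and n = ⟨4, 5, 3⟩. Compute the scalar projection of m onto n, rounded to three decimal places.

-4.525

m · n = (-4)·4 + (-5)·5 + 3·3 = -16 - 25 + 9 = -32
|n| = √(16 + 25 + 9) = √50 ≈ 7.0711
comp_n m = -32 / √50 ≈ -4.525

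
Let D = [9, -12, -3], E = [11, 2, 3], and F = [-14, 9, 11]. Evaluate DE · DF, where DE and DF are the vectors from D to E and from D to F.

DE = E − D = (2, 14, 6)
DF = F − D = (-23, 21, 14)
DE · DF = 2·(-23) + 14·21 + 6·14 = -46 + 294 + 84 = 332

332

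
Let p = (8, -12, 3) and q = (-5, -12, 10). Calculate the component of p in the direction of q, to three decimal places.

p · q = 8·(-5) + (-12)·(-12) + 3·10 = -40 + 144 + 30 = 134
|q| = √(25 + 144 + 100) = √269 ≈ 16.4012
comp_q p = 134 / √269 ≈ 8.170

8.170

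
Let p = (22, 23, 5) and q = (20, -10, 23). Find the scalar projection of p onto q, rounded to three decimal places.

p · q = 22·20 + 23·(-10) + 5·23 = 440 - 230 + 115 = 325
|q| = √(400 + 100 + 529) = √1029 ≈ 32.0780
comp_q p = 325 / √1029 ≈ 10.132

10.132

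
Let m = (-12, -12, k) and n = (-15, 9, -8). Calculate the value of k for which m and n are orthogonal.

m · n = (-12)·(-15) + (-12)·9 + k·(-8) = 72 - 8k
Set equal to 0: -8k = -72, so k = 9.

9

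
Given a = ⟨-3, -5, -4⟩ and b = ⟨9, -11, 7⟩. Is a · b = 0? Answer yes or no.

yes

a · b = (-3)·9 + (-5)·(-11) + (-4)·7 = -27 + 55 - 28 = 0
Zero, so the vectors are orthogonal.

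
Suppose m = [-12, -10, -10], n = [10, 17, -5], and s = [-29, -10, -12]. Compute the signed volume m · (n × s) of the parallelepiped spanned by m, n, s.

-3532

n × s:
i: 17·(-12) - (-5)·(-10) = -204 - 50 = -254
j: (-5)·(-29) - 10·(-12) = 145 - (-120) = 265
k: 10·(-10) - 17·(-29) = -100 - (-493) = 393
n × s = (-254, 265, 393)
m · (n × s) = (-12)·(-254) + (-10)·265 + (-10)·393 = 3048 - 2650 - 3930 = -3532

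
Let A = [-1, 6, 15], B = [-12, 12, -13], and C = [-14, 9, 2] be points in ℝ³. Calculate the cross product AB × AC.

AB = (-11, 6, -28)
AC = (-13, 3, -13)
i: 6·(-13) - (-28)·3 = -78 - (-84) = 6
j: (-28)·(-13) - (-11)·(-13) = 364 - 143 = 221
k: (-11)·3 - 6·(-13) = -33 - (-78) = 45
AB × AC = (6, 221, 45)

(6, 221, 45)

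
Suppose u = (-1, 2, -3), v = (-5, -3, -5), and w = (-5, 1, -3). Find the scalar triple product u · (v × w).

66

v × w:
i: (-3)·(-3) - (-5)·1 = 9 - (-5) = 14
j: (-5)·(-5) - (-5)·(-3) = 25 - 15 = 10
k: (-5)·1 - (-3)·(-5) = -5 - 15 = -20
v × w = (14, 10, -20)
u · (v × w) = (-1)·14 + 2·10 + (-3)·(-20) = -14 + 20 + 60 = 66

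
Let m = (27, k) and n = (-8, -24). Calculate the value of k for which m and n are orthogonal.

m · n = 27·(-8) + k·(-24) = -216 - 24k
Set equal to 0: -24k = 216, so k = -9.

-9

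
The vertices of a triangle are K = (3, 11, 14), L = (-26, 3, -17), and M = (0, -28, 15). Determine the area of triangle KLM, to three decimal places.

824.837

KL = (-29, -8, -31),  KM = (-3, -39, 1)
i: (-8)·1 - (-31)·(-39) = -8 - 1209 = -1217
j: (-31)·(-3) - (-29)·1 = 93 - (-29) = 122
k: (-29)·(-39) - (-8)·(-3) = 1131 - 24 = 1107
KL × KM = (-1217, 122, 1107)
|KL × KM| = √2721422 ≈ 1649.6733
area = ½ · 1649.6733 ≈ 824.837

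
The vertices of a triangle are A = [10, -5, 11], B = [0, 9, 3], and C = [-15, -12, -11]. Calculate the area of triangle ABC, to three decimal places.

AB = (-10, 14, -8),  AC = (-25, -7, -22)
i: 14·(-22) - (-8)·(-7) = -308 - 56 = -364
j: (-8)·(-25) - (-10)·(-22) = 200 - 220 = -20
k: (-10)·(-7) - 14·(-25) = 70 - (-350) = 420
AB × AC = (-364, -20, 420)
|AB × AC| = √309296 ≈ 556.1439
area = ½ · 556.1439 ≈ 278.072

278.072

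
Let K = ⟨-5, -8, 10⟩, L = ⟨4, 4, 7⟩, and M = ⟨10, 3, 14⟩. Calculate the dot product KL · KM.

KL = L − K = (9, 12, -3)
KM = M − K = (15, 11, 4)
KL · KM = 9·15 + 12·11 + (-3)·4 = 135 + 132 - 12 = 255

255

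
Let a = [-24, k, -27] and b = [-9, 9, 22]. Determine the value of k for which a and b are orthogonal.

42

a · b = (-24)·(-9) + k·9 + (-27)·22 = -378 + 9k
Set equal to 0: 9k = 378, so k = 42.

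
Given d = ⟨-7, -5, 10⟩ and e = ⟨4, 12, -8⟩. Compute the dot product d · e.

d · e = (-7)·4 + (-5)·12 + 10·(-8) = -28 - 60 - 80 = -168

-168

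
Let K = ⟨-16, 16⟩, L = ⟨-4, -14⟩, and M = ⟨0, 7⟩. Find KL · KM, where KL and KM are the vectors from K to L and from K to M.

462

KL = L − K = (12, -30)
KM = M − K = (16, -9)
KL · KM = 12·16 + (-30)·(-9) = 192 + 270 = 462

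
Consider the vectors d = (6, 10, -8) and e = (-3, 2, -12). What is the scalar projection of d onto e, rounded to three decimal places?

7.821

d · e = 6·(-3) + 10·2 + (-8)·(-12) = -18 + 20 + 96 = 98
|e| = √(9 + 4 + 144) = √157 ≈ 12.5300
comp_e d = 98 / √157 ≈ 7.821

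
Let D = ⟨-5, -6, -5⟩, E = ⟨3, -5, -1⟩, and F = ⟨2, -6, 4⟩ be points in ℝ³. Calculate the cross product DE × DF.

DE = (8, 1, 4)
DF = (7, 0, 9)
i: 1·9 - 4·0 = 9 - 0 = 9
j: 4·7 - 8·9 = 28 - 72 = -44
k: 8·0 - 1·7 = 0 - 7 = -7
DE × DF = (9, -44, -7)

(9, -44, -7)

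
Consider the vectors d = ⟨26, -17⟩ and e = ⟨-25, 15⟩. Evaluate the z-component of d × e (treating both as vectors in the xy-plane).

26·15 - (-17)·(-25) = 390 - 425 = -35

-35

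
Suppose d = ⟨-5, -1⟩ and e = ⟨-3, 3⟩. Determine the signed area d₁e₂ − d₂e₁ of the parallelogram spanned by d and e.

-18

(-5)·3 - (-1)·(-3) = -15 - 3 = -18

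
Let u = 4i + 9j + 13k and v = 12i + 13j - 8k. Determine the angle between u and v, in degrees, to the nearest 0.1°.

78.9

u · v = 4·12 + 9·13 + 13·(-8) = 48 + 117 - 104 = 61
|u|² = 16 + 81 + 169 = 266,  |u| = √266 ≈ 16.309506
|v|² = 144 + 169 + 64 = 377,  |v| = √377 ≈ 19.416488
cos θ = 61 / (16.309506 · 19.416488) ≈ 0.19263
θ = arccos(0.19263) ≈ 78.9°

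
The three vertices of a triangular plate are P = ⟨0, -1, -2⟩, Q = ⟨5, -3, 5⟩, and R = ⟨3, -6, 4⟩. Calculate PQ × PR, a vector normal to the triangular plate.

(23, -9, -19)

PQ = (5, -2, 7)
PR = (3, -5, 6)
i: (-2)·6 - 7·(-5) = -12 - (-35) = 23
j: 7·3 - 5·6 = 21 - 30 = -9
k: 5·(-5) - (-2)·3 = -25 - (-6) = -19
PQ × PR = (23, -9, -19)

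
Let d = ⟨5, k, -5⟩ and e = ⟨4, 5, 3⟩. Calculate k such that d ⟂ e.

-1

d · e = 5·4 + k·5 + (-5)·3 = 5 + 5k
Set equal to 0: 5k = -5, so k = -1.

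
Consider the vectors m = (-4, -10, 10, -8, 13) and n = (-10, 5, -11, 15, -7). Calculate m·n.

-331

m · n = (-4)·(-10) + (-10)·5 + 10·(-11) + (-8)·15 + 13·(-7) = 40 - 50 - 110 - 120 - 91 = -331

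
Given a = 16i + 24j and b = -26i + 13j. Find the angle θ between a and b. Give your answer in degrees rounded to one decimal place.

97.1

a · b = 16·(-26) + 24·13 = -416 + 312 = -104
|a|² = 256 + 576 = 832,  |a| = √832 ≈ 28.844410
|b|² = 676 + 169 = 845,  |b| = √845 ≈ 29.068884
cos θ = -104 / (28.844410 · 29.068884) ≈ -0.12403
θ = arccos(-0.12403) ≈ 97.1°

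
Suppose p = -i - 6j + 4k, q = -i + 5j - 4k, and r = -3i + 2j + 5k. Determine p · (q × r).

q × r:
i: 5·5 - (-4)·2 = 25 - (-8) = 33
j: (-4)·(-3) - (-1)·5 = 12 - (-5) = 17
k: (-1)·2 - 5·(-3) = -2 - (-15) = 13
q × r = (33, 17, 13)
p · (q × r) = (-1)·33 + (-6)·17 + 4·13 = -33 - 102 + 52 = -83

-83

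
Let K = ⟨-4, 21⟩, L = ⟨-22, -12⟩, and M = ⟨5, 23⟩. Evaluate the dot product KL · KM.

KL = L − K = (-18, -33)
KM = M − K = (9, 2)
KL · KM = (-18)·9 + (-33)·2 = -162 - 66 = -228

-228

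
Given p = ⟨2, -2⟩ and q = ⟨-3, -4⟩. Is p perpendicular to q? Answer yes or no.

p · q = 2·(-3) + (-2)·(-4) = -6 + 8 = 2
Nonzero, so the vectors are not orthogonal.

no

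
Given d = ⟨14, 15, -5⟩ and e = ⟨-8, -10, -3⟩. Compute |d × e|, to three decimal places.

127.079

i: 15·(-3) - (-5)·(-10) = -45 - 50 = -95
j: (-5)·(-8) - 14·(-3) = 40 - (-42) = 82
k: 14·(-10) - 15·(-8) = -140 - (-120) = -20
d × e = (-95, 82, -20)
|d × e| = √((-95)² + 82² + (-20)²) = √16149 ≈ 127.0787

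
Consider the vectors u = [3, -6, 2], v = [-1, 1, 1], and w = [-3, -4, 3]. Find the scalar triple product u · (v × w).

35

v × w:
i: 1·3 - 1·(-4) = 3 - (-4) = 7
j: 1·(-3) - (-1)·3 = -3 - (-3) = 0
k: (-1)·(-4) - 1·(-3) = 4 - (-3) = 7
v × w = (7, 0, 7)
u · (v × w) = 3·7 + (-6)·0 + 2·7 = 21 + 0 + 14 = 35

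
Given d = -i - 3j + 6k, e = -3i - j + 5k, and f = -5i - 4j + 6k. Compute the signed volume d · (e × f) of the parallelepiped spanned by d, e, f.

49

e × f:
i: (-1)·6 - 5·(-4) = -6 - (-20) = 14
j: 5·(-5) - (-3)·6 = -25 - (-18) = -7
k: (-3)·(-4) - (-1)·(-5) = 12 - 5 = 7
e × f = (14, -7, 7)
d · (e × f) = (-1)·14 + (-3)·(-7) + 6·7 = -14 + 21 + 42 = 49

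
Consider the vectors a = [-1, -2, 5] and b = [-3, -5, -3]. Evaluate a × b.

i: (-2)·(-3) - 5·(-5) = 6 - (-25) = 31
j: 5·(-3) - (-1)·(-3) = -15 - 3 = -18
k: (-1)·(-5) - (-2)·(-3) = 5 - 6 = -1
a × b = (31, -18, -1)

(31, -18, -1)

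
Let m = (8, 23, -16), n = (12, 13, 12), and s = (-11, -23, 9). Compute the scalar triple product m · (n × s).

-248

n × s:
i: 13·9 - 12·(-23) = 117 - (-276) = 393
j: 12·(-11) - 12·9 = -132 - 108 = -240
k: 12·(-23) - 13·(-11) = -276 - (-143) = -133
n × s = (393, -240, -133)
m · (n × s) = 8·393 + 23·(-240) + (-16)·(-133) = 3144 - 5520 + 2128 = -248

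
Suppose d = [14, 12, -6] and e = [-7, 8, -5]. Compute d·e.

d · e = 14·(-7) + 12·8 + (-6)·(-5) = -98 + 96 + 30 = 28

28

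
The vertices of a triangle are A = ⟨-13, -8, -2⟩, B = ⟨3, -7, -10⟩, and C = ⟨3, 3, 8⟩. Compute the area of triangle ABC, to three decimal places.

AB = (16, 1, -8),  AC = (16, 11, 10)
i: 1·10 - (-8)·11 = 10 - (-88) = 98
j: (-8)·16 - 16·10 = -128 - 160 = -288
k: 16·11 - 1·16 = 176 - 16 = 160
AB × AC = (98, -288, 160)
|AB × AC| = √118148 ≈ 343.7266
area = ½ · 343.7266 ≈ 171.863

171.863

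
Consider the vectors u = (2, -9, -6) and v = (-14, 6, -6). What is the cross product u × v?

(90, 96, -114)

i: (-9)·(-6) - (-6)·6 = 54 - (-36) = 90
j: (-6)·(-14) - 2·(-6) = 84 - (-12) = 96
k: 2·6 - (-9)·(-14) = 12 - 126 = -114
u × v = (90, 96, -114)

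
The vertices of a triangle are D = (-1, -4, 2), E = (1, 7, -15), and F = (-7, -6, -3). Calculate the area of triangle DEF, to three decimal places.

77.957

DE = (2, 11, -17),  DF = (-6, -2, -5)
i: 11·(-5) - (-17)·(-2) = -55 - 34 = -89
j: (-17)·(-6) - 2·(-5) = 102 - (-10) = 112
k: 2·(-2) - 11·(-6) = -4 - (-66) = 62
DE × DF = (-89, 112, 62)
|DE × DF| = √24309 ≈ 155.9134
area = ½ · 155.9134 ≈ 77.957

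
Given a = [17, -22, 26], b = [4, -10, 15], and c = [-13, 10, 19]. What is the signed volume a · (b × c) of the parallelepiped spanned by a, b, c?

b × c:
i: (-10)·19 - 15·10 = -190 - 150 = -340
j: 15·(-13) - 4·19 = -195 - 76 = -271
k: 4·10 - (-10)·(-13) = 40 - 130 = -90
b × c = (-340, -271, -90)
a · (b × c) = 17·(-340) + (-22)·(-271) + 26·(-90) = -5780 + 5962 - 2340 = -2158

-2158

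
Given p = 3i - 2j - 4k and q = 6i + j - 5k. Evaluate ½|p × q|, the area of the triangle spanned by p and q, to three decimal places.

i: (-2)·(-5) - (-4)·1 = 10 - (-4) = 14
j: (-4)·6 - 3·(-5) = -24 - (-15) = -9
k: 3·1 - (-2)·6 = 3 - (-12) = 15
p × q = (14, -9, 15)
|p × q| = √(14² + (-9)² + 15²) = √502 ≈ 22.4054
area = ½ · 22.4054 ≈ 11.203

11.203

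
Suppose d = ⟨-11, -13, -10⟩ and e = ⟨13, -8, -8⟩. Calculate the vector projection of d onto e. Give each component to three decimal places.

(1.795, -1.104, -1.104)

d · e = (-11)·13 + (-13)·(-8) + (-10)·(-8) = -143 + 104 + 80 = 41
|e|² = 169 + 64 + 64 = 297
proj_e d = (41/297) · (13, -8, -8) ≈ (1.795, -1.104, -1.104)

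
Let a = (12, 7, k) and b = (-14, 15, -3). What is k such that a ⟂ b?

-21

a · b = 12·(-14) + 7·15 + k·(-3) = -63 - 3k
Set equal to 0: -3k = 63, so k = -21.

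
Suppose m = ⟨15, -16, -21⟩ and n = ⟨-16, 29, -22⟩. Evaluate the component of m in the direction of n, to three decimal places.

m · n = 15·(-16) + (-16)·29 + (-21)·(-22) = -240 - 464 + 462 = -242
|n| = √(256 + 841 + 484) = √1581 ≈ 39.7618
comp_n m = -242 / √1581 ≈ -6.086

-6.086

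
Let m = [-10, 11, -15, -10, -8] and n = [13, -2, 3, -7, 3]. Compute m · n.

m · n = (-10)·13 + 11·(-2) + (-15)·3 + (-10)·(-7) + (-8)·3 = -130 - 22 - 45 + 70 - 24 = -151

-151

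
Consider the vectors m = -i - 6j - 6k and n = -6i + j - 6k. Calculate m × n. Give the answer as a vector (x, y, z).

(42, 30, -37)

i: (-6)·(-6) - (-6)·1 = 36 - (-6) = 42
j: (-6)·(-6) - (-1)·(-6) = 36 - 6 = 30
k: (-1)·1 - (-6)·(-6) = -1 - 36 = -37
m × n = (42, 30, -37)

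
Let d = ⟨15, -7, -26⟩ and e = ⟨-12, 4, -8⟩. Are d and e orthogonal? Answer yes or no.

d · e = 15·(-12) + (-7)·4 + (-26)·(-8) = -180 - 28 + 208 = 0
Zero, so the vectors are orthogonal.

yes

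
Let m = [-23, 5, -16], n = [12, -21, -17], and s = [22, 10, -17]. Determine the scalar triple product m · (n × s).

-22283

n × s:
i: (-21)·(-17) - (-17)·10 = 357 - (-170) = 527
j: (-17)·22 - 12·(-17) = -374 - (-204) = -170
k: 12·10 - (-21)·22 = 120 - (-462) = 582
n × s = (527, -170, 582)
m · (n × s) = (-23)·527 + 5·(-170) + (-16)·582 = -12121 - 850 - 9312 = -22283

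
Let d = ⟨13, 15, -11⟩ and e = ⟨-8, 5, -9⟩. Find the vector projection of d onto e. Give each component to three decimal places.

(-3.294, 2.059, -3.706)

d · e = 13·(-8) + 15·5 + (-11)·(-9) = -104 + 75 + 99 = 70
|e|² = 64 + 25 + 81 = 170
proj_e d = (70/170) · (-8, 5, -9) ≈ (-3.294, 2.059, -3.706)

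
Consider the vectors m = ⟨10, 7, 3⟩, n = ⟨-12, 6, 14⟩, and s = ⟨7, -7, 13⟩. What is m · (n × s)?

n × s:
i: 6·13 - 14·(-7) = 78 - (-98) = 176
j: 14·7 - (-12)·13 = 98 - (-156) = 254
k: (-12)·(-7) - 6·7 = 84 - 42 = 42
n × s = (176, 254, 42)
m · (n × s) = 10·176 + 7·254 + 3·42 = 1760 + 1778 + 126 = 3664

3664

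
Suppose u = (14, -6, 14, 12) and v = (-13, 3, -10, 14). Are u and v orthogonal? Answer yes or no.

u · v = 14·(-13) + (-6)·3 + 14·(-10) + 12·14 = -182 - 18 - 140 + 168 = -172
Nonzero, so the vectors are not orthogonal.

no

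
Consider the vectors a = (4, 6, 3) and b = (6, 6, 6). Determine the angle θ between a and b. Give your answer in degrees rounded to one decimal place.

16.1

a · b = 4·6 + 6·6 + 3·6 = 24 + 36 + 18 = 78
|a|² = 16 + 36 + 9 = 61,  |a| = √61 ≈ 7.810250
|b|² = 36 + 36 + 36 = 108,  |b| = √108 ≈ 10.392305
cos θ = 78 / (7.810250 · 10.392305) ≈ 0.96099
θ = arccos(0.96099) ≈ 16.1°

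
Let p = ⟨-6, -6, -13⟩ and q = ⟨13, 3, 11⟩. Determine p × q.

i: (-6)·11 - (-13)·3 = -66 - (-39) = -27
j: (-13)·13 - (-6)·11 = -169 - (-66) = -103
k: (-6)·3 - (-6)·13 = -18 - (-78) = 60
p × q = (-27, -103, 60)

(-27, -103, 60)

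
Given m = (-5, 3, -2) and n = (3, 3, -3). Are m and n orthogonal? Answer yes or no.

m · n = (-5)·3 + 3·3 + (-2)·(-3) = -15 + 9 + 6 = 0
Zero, so the vectors are orthogonal.

yes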